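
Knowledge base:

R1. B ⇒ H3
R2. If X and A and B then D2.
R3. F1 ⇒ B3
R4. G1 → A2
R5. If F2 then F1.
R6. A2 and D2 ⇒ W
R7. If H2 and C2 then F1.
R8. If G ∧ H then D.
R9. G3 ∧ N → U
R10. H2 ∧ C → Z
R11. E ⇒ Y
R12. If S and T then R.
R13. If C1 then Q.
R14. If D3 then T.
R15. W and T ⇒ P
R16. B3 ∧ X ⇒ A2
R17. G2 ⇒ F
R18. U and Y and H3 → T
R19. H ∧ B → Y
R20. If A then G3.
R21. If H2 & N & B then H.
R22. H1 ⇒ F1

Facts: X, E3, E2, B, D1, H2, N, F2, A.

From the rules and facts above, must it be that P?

Yes

H3  (by R1: B)
D2  (by R2: X, A, B)
F1  (by R5: F2)
G3  (by R20: A)
H  (by R21: H2, N, B)
B3  (by R3: F1)
U  (by R9: G3, N)
A2  (by R16: B3, X)
Y  (by R19: H, B)
W  (by R6: A2, D2)
T  (by R18: U, Y, H3)
P  (by R15: W, T)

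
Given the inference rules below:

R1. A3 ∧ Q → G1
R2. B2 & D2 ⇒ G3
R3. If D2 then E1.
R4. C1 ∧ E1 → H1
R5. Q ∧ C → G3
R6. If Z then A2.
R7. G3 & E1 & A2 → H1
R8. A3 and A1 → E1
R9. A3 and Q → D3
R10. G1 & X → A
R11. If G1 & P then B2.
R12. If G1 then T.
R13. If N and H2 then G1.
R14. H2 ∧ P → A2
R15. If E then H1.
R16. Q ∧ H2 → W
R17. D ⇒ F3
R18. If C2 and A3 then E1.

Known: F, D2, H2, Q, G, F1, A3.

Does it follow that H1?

Forward chaining from the given facts derives: G1, E1, D3, T, W.
Rules concluding H1: R4 needs C1; R7 needs G3; R15 needs E — none of these are established.

No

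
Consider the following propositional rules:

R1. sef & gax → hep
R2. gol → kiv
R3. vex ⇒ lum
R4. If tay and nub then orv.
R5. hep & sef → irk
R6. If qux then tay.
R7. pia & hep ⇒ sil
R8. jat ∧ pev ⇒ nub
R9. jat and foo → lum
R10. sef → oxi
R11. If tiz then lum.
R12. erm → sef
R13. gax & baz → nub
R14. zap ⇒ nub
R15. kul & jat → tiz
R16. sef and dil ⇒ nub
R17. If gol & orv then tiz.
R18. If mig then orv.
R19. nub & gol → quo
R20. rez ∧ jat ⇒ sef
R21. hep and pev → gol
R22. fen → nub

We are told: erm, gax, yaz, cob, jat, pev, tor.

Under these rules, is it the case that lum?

No

Forward chaining from the given facts derives: nub, sef, hep, irk, oxi, gol, kiv, quo.
Rules concluding lum: R3 needs vex; R9 needs foo; R11 needs tiz — none of these are established.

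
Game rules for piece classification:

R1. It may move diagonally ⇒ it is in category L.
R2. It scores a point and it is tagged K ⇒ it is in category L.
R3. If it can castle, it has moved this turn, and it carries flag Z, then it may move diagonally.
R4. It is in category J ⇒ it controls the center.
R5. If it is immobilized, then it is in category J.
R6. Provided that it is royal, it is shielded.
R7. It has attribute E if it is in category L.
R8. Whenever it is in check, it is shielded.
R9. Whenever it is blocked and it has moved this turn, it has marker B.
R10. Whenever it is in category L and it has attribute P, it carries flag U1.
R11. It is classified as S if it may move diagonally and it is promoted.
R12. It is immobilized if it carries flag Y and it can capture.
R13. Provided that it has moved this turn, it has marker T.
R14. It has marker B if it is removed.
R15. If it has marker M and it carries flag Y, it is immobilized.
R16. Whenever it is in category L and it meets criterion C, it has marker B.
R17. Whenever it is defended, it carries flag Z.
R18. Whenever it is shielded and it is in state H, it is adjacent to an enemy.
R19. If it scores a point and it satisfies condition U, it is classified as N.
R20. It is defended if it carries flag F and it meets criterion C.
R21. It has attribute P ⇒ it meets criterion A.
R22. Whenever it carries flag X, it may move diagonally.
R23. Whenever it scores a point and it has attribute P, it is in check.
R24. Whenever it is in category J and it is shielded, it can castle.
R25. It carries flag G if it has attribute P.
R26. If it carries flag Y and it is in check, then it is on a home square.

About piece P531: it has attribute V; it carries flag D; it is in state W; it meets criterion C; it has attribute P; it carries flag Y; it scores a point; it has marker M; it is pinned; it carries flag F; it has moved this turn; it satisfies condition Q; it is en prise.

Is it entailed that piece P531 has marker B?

By R15 (it has marker M, it carries flag Y): it is immobilized.
By R20 (it carries flag F, it meets criterion C): it is defended.
By R23 (it scores a point, it has attribute P): it is in check.
By R5 (it is immobilized): it is in category J.
By R8 (it is in check): it is shielded.
By R17 (it is defended): it carries flag Z.
By R24 (it is in category J, it is shielded): it can castle.
By R3 (it can castle, it has moved this turn, it carries flag Z): it may move diagonally.
By R1 (it may move diagonally): it is in category L.
By R16 (it is in category L, it meets criterion C): it has marker B.

Yes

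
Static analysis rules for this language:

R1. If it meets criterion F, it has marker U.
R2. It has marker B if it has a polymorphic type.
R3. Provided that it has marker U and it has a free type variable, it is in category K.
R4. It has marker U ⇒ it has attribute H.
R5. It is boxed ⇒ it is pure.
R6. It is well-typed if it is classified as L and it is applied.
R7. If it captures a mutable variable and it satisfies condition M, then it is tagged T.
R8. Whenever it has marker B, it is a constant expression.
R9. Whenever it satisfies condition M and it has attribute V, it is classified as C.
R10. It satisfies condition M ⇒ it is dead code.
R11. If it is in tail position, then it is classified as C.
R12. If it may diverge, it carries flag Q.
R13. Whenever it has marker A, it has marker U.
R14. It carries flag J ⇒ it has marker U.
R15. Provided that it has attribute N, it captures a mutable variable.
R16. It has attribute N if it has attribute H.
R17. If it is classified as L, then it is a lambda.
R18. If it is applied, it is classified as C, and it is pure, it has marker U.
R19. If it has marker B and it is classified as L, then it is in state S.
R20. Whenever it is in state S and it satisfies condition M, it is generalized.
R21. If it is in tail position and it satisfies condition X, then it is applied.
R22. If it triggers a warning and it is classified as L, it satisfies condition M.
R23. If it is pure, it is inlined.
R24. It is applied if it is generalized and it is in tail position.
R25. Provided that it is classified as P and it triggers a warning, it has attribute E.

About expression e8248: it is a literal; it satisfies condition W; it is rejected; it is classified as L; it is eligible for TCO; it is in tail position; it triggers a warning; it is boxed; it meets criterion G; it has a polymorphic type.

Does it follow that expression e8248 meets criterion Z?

No

Forward chaining from the given facts derives: has marker B, is pure, is a constant expression, is classified as C, is a lambda, is in state S, satisfies condition M, is inlined, is dead code, is generalized, is applied, is well-typed, has marker U, has attribute H, has attribute N, captures a mutable variable, is tagged T.
No rule has "it meets criterion Z" as its conclusion, and it is not among the given facts.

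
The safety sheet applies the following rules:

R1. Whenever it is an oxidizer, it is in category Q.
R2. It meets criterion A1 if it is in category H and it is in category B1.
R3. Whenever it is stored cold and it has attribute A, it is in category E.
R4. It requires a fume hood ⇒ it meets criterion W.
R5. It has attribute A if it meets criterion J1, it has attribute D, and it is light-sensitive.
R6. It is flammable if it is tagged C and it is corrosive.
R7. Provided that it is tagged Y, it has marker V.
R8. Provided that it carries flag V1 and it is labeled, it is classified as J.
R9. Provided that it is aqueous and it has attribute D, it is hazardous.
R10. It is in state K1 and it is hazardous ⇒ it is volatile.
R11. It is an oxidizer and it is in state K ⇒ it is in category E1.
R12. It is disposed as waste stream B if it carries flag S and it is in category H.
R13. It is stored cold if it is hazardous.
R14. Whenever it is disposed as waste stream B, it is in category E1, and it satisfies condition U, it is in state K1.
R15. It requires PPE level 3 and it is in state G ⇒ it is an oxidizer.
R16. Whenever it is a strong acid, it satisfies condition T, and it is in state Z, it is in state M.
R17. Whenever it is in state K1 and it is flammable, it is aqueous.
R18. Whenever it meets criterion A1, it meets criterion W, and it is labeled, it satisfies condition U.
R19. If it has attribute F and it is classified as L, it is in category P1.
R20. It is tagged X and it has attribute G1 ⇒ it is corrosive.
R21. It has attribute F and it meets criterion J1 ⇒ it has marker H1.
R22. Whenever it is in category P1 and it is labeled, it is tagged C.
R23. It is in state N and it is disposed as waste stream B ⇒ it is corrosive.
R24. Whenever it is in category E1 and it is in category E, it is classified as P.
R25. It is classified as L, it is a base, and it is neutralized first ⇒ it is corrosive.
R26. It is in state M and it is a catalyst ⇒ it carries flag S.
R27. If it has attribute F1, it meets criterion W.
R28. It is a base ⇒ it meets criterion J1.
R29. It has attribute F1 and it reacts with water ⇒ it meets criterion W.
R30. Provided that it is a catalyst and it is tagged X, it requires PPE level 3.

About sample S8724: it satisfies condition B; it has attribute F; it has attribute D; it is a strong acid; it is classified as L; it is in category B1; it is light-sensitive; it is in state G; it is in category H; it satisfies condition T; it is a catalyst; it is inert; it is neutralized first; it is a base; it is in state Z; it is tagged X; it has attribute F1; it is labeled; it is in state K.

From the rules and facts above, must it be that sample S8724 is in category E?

Yes

By R2 (it is in category H, it is in category B1): it meets criterion A1.
By R16 (it is a strong acid, it satisfies condition T, it is in state Z): it is in state M.
By R19 (it has attribute F, it is classified as L): it is in category P1.
By R22 (it is in category P1, it is labeled): it is tagged C.
By R25 (it is classified as L, it is a base, it is neutralized first): it is corrosive.
By R26 (it is in state M, it is a catalyst): it carries flag S.
By R27 (it has attribute F1): it meets criterion W.
By R28 (it is a base): it meets criterion J1.
By R30 (it is a catalyst, it is tagged X): it requires PPE level 3.
By R5 (it meets criterion J1, it has attribute D, it is light-sensitive): it has attribute A.
By R6 (it is tagged C, it is corrosive): it is flammable.
By R12 (it carries flag S, it is in category H): it is disposed as waste stream B.
By R15 (it requires PPE level 3, it is in state G): it is an oxidizer.
By R18 (it meets criterion A1, it meets criterion W, it is labeled): it satisfies condition U.
By R11 (it is an oxidizer, it is in state K): it is in category E1.
By R14 (it is disposed as waste stream B, it is in category E1, it satisfies condition U): it is in state K1.
By R17 (it is in state K1, it is flammable): it is aqueous.
By R9 (it is aqueous, it has attribute D): it is hazardous.
By R13 (it is hazardous): it is stored cold.
By R3 (it is stored cold, it has attribute A): it is in category E.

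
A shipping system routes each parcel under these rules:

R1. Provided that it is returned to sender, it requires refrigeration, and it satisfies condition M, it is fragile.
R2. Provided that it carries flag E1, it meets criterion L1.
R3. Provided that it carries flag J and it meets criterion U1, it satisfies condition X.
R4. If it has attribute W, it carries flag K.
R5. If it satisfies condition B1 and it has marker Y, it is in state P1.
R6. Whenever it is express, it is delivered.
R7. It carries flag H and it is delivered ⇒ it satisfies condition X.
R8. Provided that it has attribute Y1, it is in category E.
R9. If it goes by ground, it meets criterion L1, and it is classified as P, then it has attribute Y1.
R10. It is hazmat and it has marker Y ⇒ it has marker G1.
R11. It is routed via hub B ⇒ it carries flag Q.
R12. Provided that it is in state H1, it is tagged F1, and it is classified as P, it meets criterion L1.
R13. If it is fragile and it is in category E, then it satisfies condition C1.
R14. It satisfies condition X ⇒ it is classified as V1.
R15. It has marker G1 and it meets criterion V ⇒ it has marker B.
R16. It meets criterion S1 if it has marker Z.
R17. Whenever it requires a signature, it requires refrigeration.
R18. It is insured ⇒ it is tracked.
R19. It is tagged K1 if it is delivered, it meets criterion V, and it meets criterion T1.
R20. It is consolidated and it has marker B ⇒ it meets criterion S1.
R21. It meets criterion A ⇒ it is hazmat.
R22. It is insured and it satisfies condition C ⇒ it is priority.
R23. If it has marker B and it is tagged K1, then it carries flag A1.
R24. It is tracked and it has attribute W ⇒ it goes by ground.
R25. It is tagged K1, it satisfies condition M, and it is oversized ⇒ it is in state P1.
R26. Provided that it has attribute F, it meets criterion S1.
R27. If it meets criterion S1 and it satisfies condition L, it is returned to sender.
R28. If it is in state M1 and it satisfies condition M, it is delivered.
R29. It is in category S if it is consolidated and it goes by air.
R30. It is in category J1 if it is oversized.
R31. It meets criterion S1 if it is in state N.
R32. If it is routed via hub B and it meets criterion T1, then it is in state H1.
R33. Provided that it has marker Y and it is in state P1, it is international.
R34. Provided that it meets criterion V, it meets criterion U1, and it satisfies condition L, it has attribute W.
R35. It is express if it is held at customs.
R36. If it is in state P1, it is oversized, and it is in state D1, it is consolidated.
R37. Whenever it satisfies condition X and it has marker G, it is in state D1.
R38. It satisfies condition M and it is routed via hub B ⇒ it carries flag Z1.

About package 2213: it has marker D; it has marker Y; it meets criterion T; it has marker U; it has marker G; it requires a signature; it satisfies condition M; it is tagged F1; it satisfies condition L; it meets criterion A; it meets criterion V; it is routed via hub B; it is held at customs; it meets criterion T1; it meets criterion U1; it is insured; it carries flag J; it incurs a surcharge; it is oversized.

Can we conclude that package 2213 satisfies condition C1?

Forward chaining from the given facts derives: satisfies condition X, carries flag Q, is classified as V1, requires refrigeration, is tracked, is hazmat, is in category J1, is in state H1, has attribute W, is express, is in state D1, carries flag Z1, carries flag K, is delivered, has marker G1, has marker B, is tagged K1, carries flag A1, goes by ground, is in state P1, is international, is consolidated, meets criterion S1, is returned to sender, is fragile.
The only rule concluding "it satisfies condition C1" is R13, which needs "it is in category E"; that is never established.

No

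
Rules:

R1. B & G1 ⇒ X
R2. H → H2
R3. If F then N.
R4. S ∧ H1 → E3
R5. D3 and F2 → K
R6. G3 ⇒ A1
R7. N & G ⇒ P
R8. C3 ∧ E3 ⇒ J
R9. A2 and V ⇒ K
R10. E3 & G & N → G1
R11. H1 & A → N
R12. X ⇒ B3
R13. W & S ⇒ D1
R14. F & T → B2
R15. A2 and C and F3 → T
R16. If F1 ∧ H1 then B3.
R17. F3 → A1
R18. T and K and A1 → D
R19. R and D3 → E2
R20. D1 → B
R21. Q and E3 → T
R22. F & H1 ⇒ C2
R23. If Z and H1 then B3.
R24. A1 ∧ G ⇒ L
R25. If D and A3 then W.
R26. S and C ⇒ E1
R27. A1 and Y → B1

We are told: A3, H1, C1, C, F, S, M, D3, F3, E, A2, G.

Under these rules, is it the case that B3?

Forward chaining from the given facts derives: N, E3, P, G1, T, A1, C2, L, E1, B2.
Rules concluding B3: R12 needs X; R16 needs F1; R23 needs Z — none of these are established.

No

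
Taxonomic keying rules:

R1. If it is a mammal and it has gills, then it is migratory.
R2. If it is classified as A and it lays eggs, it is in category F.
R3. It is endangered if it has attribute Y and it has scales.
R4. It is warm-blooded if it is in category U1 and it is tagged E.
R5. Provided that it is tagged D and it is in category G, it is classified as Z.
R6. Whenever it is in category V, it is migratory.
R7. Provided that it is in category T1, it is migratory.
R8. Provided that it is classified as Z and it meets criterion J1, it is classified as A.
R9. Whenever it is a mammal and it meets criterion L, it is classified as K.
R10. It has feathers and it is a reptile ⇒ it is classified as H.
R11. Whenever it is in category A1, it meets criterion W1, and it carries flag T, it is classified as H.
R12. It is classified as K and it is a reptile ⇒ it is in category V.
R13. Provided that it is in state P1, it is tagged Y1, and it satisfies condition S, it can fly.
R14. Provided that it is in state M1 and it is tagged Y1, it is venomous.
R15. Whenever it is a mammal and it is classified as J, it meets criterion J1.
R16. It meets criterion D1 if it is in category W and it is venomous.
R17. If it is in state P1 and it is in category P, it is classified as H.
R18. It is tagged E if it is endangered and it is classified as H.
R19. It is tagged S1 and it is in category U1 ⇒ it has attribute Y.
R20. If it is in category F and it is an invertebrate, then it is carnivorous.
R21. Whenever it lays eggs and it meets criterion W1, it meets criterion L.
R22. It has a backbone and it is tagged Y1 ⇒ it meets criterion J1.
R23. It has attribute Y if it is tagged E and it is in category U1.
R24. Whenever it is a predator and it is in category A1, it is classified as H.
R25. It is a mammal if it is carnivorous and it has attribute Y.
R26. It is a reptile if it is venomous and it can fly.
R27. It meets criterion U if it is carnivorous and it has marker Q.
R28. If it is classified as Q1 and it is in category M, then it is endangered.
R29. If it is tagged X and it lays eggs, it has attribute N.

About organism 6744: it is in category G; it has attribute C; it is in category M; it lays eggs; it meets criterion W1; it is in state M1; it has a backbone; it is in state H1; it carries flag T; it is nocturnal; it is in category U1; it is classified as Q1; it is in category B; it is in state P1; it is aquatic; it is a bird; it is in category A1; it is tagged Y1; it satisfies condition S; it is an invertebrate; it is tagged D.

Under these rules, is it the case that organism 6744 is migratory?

Yes

By R5 (it is tagged D, it is in category G): it is classified as Z.
By R11 (it is in category A1, it meets criterion W1, it carries flag T): it is classified as H.
By R13 (it is in state P1, it is tagged Y1, it satisfies condition S): it can fly.
By R14 (it is in state M1, it is tagged Y1): it is venomous.
By R21 (it lays eggs, it meets criterion W1): it meets criterion L.
By R22 (it has a backbone, it is tagged Y1): it meets criterion J1.
By R26 (it is venomous, it can fly): it is a reptile.
By R28 (it is classified as Q1, it is in category M): it is endangered.
By R8 (it is classified as Z, it meets criterion J1): it is classified as A.
By R18 (it is endangered, it is classified as H): it is tagged E.
By R23 (it is tagged E, it is in category U1): it has attribute Y.
By R2 (it is classified as A, it lays eggs): it is in category F.
By R20 (it is in category F, it is an invertebrate): it is carnivorous.
By R25 (it is carnivorous, it has attribute Y): it is a mammal.
By R9 (it is a mammal, it meets criterion L): it is classified as K.
By R12 (it is classified as K, it is a reptile): it is in category V.
By R6 (it is in category V): it is migratory.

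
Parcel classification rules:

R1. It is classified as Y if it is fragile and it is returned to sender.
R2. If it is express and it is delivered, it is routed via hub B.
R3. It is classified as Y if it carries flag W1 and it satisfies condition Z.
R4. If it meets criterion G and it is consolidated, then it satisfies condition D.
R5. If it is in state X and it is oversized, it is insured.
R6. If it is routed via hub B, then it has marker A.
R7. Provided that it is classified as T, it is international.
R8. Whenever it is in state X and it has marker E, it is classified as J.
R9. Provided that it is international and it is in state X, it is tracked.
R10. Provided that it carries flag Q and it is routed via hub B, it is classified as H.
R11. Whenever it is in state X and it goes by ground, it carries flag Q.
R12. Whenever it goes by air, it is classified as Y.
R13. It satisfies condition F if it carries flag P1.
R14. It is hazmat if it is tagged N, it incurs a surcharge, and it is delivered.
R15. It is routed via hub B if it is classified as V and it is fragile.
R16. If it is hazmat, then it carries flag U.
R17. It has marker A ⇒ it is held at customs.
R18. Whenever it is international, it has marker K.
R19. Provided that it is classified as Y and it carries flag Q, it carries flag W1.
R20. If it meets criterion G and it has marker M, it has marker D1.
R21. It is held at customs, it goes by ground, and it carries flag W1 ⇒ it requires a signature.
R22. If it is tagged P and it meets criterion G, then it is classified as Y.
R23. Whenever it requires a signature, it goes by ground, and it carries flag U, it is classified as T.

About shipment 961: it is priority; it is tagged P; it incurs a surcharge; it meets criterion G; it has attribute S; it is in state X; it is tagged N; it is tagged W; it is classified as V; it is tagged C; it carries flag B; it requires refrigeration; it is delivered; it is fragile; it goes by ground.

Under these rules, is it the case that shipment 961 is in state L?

Forward chaining from the given facts derives: carries flag Q, is hazmat, is routed via hub B, carries flag U, is classified as Y, has marker A, is classified as H, is held at customs, carries flag W1, requires a signature, is classified as T, is international, is tracked, has marker K.
No rule has "it is in state L" as its conclusion, and it is not among the given facts.

No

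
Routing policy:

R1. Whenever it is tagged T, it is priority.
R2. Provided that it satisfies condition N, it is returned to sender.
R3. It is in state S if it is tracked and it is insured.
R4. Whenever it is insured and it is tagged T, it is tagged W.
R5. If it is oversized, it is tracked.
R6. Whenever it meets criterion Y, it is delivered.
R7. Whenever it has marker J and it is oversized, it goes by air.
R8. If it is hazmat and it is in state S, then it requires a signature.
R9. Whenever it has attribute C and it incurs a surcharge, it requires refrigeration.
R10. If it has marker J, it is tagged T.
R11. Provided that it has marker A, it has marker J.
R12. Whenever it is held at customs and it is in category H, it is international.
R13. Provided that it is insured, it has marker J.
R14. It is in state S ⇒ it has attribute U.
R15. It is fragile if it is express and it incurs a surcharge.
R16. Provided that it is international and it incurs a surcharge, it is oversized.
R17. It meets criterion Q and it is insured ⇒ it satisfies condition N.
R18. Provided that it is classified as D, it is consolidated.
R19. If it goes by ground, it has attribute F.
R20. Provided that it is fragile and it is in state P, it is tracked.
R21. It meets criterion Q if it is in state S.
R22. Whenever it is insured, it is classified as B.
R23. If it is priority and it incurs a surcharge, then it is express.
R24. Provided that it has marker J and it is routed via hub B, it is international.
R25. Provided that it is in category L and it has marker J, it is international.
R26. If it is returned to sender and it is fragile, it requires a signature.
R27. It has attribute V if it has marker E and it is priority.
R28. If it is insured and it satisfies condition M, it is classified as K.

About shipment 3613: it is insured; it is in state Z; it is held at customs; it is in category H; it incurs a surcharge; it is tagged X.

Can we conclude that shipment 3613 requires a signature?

Yes

By R12 (it is held at customs, it is in category H): it is international.
By R13 (it is insured): it has marker J.
By R16 (it is international, it incurs a surcharge): it is oversized.
By R5 (it is oversized): it is tracked.
By R10 (it has marker J): it is tagged T.
By R1 (it is tagged T): it is priority.
By R3 (it is tracked, it is insured): it is in state S.
By R21 (it is in state S): it meets criterion Q.
By R23 (it is priority, it incurs a surcharge): it is express.
By R15 (it is express, it incurs a surcharge): it is fragile.
By R17 (it meets criterion Q, it is insured): it satisfies condition N.
By R2 (it satisfies condition N): it is returned to sender.
By R26 (it is returned to sender, it is fragile): it requires a signature.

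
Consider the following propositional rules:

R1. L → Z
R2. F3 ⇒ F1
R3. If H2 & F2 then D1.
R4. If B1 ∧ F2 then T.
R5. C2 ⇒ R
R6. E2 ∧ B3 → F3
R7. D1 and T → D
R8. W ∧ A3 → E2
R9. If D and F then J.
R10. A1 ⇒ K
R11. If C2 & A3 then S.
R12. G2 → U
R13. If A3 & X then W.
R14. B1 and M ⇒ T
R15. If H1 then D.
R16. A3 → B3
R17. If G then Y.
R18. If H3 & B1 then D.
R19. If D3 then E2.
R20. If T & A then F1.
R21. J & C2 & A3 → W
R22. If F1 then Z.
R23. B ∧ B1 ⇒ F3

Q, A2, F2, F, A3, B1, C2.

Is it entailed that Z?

Forward chaining from the given facts derives: T, R, S, B3.
Rules concluding Z: R1 needs L; R22 needs F1 — none of these are established.

No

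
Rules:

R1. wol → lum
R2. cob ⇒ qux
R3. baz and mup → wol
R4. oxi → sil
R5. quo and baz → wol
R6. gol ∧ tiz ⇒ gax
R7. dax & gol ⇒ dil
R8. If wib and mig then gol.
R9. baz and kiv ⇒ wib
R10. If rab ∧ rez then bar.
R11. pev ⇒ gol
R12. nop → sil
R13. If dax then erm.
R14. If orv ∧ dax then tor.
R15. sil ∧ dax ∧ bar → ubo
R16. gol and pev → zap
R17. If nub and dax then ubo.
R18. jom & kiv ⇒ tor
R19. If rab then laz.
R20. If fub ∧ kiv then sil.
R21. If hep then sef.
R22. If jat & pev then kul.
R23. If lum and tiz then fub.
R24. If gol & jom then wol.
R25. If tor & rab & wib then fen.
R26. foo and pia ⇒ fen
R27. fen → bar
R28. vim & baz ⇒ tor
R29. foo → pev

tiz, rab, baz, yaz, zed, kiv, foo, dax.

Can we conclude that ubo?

No

Forward chaining from the given facts derives: wib, erm, laz, pev, gol, zap, gax, dil.
Rules concluding ubo: R15 needs sil; R17 needs nub — none of these are established.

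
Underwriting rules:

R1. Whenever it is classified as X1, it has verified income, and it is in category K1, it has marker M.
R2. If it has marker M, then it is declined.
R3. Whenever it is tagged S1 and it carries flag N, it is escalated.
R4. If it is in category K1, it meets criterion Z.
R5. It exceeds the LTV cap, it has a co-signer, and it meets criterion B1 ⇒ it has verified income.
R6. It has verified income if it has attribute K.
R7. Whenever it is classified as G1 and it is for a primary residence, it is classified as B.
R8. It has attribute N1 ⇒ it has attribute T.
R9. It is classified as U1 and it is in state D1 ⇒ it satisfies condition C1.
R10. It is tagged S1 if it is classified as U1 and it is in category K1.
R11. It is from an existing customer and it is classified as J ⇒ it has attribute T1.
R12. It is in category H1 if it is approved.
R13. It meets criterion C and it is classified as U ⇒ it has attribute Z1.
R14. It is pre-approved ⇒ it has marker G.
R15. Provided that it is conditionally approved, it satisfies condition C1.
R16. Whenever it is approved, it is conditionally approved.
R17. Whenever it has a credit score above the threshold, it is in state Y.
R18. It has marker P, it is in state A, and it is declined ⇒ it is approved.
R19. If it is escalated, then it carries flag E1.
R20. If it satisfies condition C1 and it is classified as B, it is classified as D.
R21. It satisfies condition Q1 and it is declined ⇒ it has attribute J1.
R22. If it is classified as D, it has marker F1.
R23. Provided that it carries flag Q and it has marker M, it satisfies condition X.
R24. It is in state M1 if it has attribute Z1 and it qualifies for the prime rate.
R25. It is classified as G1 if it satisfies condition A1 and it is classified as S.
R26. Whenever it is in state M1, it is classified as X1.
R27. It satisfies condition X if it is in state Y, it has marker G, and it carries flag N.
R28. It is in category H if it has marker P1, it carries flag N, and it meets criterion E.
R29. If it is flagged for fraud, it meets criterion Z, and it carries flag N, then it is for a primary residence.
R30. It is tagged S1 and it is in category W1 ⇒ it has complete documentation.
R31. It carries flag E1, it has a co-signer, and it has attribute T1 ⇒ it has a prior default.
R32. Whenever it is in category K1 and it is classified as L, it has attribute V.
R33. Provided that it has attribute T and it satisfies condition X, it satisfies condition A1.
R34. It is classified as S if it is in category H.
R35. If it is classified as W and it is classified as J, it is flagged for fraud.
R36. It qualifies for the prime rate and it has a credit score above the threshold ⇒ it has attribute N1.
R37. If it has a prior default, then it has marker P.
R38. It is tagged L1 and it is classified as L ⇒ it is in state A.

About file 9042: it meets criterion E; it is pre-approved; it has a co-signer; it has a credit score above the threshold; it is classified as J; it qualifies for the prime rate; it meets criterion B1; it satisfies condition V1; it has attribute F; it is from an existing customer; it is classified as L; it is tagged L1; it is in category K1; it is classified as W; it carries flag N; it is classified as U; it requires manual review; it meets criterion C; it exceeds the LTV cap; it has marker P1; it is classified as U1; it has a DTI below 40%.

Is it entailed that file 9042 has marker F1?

Yes

By R4 (it is in category K1): it meets criterion Z.
By R5 (it exceeds the LTV cap, it has a co-signer, it meets criterion B1): it has verified income.
By R10 (it is classified as U1, it is in category K1): it is tagged S1.
By R11 (it is from an existing customer, it is classified as J): it has attribute T1.
By R13 (it meets criterion C, it is classified as U): it has attribute Z1.
By R14 (it is pre-approved): it has marker G.
By R17 (it has a credit score above the threshold): it is in state Y.
By R24 (it has attribute Z1, it qualifies for the prime rate): it is in state M1.
By R26 (it is in state M1): it is classified as X1.
By R27 (it is in state Y, it has marker G, it carries flag N): it satisfies condition X.
By R28 (it has marker P1, it carries flag N, it meets criterion E): it is in category H.
By R34 (it is in category H): it is classified as S.
By R35 (it is classified as W, it is classified as J): it is flagged for fraud.
By R36 (it qualifies for the prime rate, it has a credit score above the threshold): it has attribute N1.
By R38 (it is tagged L1, it is classified as L): it is in state A.
By R1 (it is classified as X1, it has verified income, it is in category K1): it has marker M.
By R2 (it has marker M): it is declined.
By R3 (it is tagged S1, it carries flag N): it is escalated.
By R8 (it has attribute N1): it has attribute T.
By R19 (it is escalated): it carries flag E1.
By R29 (it is flagged for fraud, it meets criterion Z, it carries flag N): it is for a primary residence.
By R31 (it carries flag E1, it has a co-signer, it has attribute T1): it has a prior default.
By R33 (it has attribute T, it satisfies condition X): it satisfies condition A1.
By R37 (it has a prior default): it has marker P.
By R18 (it has marker P, it is in state A, it is declined): it is approved.
By R25 (it satisfies condition A1, it is classified as S): it is classified as G1.
By R7 (it is classified as G1, it is for a primary residence): it is classified as B.
By R16 (it is approved): it is conditionally approved.
By R15 (it is conditionally approved): it satisfies condition C1.
By R20 (it satisfies condition C1, it is classified as B): it is classified as D.
By R22 (it is classified as D): it has marker F1.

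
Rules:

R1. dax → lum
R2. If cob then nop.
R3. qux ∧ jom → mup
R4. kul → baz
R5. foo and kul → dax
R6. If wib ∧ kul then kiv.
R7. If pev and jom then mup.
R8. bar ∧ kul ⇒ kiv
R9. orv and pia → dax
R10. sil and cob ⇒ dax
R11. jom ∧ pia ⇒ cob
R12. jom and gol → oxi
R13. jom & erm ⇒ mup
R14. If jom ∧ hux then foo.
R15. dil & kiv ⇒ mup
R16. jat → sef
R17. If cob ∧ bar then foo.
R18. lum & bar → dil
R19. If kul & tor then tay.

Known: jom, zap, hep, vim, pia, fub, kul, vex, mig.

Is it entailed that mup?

No

Forward chaining from the given facts derives: baz, cob, nop.
Rules concluding mup: R3 needs qux; R7 needs pev; R13 needs erm; R15 needs dil — none of these are established.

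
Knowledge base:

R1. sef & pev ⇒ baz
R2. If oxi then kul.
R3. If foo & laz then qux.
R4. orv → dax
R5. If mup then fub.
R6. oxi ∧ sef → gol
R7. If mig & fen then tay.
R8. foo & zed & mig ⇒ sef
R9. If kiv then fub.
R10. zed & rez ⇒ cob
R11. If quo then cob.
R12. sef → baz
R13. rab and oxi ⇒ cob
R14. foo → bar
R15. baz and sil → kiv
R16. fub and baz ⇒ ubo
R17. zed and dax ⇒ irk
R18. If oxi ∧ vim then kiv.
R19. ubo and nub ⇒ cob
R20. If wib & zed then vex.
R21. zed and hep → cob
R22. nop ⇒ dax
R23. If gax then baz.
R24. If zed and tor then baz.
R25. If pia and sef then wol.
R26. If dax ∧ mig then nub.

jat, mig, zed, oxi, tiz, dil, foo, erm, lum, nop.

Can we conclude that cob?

No

Forward chaining from the given facts derives: kul, sef, baz, bar, dax, nub, gol, irk.
Rules concluding cob: R10 needs rez; R11 needs quo; R13 needs rab; R19 needs ubo; R21 needs hep — none of these are established.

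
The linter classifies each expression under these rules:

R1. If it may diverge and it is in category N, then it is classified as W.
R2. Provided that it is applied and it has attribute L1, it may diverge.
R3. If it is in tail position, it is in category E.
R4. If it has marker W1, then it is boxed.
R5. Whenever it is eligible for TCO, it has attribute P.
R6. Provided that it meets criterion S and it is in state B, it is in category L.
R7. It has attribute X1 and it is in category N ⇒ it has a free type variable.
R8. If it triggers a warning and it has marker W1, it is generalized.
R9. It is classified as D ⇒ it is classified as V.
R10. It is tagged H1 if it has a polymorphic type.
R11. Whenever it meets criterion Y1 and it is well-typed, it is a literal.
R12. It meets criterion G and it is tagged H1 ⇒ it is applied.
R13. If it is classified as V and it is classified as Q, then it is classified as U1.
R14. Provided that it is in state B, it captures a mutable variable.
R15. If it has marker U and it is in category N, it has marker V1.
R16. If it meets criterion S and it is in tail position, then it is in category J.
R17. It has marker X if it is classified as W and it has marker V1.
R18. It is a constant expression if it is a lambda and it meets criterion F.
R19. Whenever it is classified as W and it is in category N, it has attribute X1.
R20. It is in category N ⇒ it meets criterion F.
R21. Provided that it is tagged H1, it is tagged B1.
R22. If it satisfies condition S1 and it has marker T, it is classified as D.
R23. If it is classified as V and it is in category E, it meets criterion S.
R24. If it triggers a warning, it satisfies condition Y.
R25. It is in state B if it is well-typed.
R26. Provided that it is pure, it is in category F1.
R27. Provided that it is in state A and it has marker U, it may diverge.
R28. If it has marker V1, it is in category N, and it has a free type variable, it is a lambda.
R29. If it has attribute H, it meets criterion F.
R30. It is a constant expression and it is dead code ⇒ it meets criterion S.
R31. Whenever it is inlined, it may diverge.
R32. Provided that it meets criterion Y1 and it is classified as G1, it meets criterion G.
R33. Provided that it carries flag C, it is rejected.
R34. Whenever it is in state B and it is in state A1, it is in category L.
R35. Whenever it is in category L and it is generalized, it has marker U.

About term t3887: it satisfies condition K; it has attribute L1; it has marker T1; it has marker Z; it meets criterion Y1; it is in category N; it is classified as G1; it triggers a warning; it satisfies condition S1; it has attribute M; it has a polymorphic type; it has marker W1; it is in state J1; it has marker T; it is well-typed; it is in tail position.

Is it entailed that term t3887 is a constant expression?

Yes

By R3 (it is in tail position): it is in category E.
By R8 (it triggers a warning, it has marker W1): it is generalized.
By R10 (it has a polymorphic type): it is tagged H1.
By R20 (it is in category N): it meets criterion F.
By R22 (it satisfies condition S1, it has marker T): it is classified as D.
By R25 (it is well-typed): it is in state B.
By R32 (it meets criterion Y1, it is classified as G1): it meets criterion G.
By R9 (it is classified as D): it is classified as V.
By R12 (it meets criterion G, it is tagged H1): it is applied.
By R23 (it is classified as V, it is in category E): it meets criterion S.
By R2 (it is applied, it has attribute L1): it may diverge.
By R6 (it meets criterion S, it is in state B): it is in category L.
By R35 (it is in category L, it is generalized): it has marker U.
By R1 (it may diverge, it is in category N): it is classified as W.
By R15 (it has marker U, it is in category N): it has marker V1.
By R19 (it is classified as W, it is in category N): it has attribute X1.
By R7 (it has attribute X1, it is in category N): it has a free type variable.
By R28 (it has marker V1, it is in category N, it has a free type variable): it is a lambda.
By R18 (it is a lambda, it meets criterion F): it is a constant expression.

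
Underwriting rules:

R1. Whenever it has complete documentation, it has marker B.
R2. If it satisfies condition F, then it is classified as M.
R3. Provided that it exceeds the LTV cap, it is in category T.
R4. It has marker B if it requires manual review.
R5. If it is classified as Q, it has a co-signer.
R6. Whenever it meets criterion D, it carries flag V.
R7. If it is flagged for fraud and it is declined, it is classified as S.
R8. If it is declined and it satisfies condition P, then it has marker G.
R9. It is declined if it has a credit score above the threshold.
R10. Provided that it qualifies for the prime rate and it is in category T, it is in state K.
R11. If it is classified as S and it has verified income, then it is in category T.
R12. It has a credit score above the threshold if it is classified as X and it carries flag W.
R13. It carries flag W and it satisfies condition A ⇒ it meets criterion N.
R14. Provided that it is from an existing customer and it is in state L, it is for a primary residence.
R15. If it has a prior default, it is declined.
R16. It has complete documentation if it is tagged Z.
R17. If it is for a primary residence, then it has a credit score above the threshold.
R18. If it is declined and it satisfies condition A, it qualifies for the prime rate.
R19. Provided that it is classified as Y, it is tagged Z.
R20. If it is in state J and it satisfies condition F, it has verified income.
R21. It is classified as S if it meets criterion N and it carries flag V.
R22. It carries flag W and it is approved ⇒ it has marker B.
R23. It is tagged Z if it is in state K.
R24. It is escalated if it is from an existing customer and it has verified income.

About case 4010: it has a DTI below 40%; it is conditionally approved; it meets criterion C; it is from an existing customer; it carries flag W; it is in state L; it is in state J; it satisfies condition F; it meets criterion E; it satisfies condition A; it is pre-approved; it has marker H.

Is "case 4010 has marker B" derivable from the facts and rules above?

No

Forward chaining from the given facts derives: is classified as M, meets criterion N, is for a primary residence, has a credit score above the threshold, has verified income, is escalated, is declined, qualifies for the prime rate.
Rules concluding "it has marker B": R1 needs "it has complete documentation"; R4 needs "it requires manual review"; R22 needs "it is approved" — none of these are established.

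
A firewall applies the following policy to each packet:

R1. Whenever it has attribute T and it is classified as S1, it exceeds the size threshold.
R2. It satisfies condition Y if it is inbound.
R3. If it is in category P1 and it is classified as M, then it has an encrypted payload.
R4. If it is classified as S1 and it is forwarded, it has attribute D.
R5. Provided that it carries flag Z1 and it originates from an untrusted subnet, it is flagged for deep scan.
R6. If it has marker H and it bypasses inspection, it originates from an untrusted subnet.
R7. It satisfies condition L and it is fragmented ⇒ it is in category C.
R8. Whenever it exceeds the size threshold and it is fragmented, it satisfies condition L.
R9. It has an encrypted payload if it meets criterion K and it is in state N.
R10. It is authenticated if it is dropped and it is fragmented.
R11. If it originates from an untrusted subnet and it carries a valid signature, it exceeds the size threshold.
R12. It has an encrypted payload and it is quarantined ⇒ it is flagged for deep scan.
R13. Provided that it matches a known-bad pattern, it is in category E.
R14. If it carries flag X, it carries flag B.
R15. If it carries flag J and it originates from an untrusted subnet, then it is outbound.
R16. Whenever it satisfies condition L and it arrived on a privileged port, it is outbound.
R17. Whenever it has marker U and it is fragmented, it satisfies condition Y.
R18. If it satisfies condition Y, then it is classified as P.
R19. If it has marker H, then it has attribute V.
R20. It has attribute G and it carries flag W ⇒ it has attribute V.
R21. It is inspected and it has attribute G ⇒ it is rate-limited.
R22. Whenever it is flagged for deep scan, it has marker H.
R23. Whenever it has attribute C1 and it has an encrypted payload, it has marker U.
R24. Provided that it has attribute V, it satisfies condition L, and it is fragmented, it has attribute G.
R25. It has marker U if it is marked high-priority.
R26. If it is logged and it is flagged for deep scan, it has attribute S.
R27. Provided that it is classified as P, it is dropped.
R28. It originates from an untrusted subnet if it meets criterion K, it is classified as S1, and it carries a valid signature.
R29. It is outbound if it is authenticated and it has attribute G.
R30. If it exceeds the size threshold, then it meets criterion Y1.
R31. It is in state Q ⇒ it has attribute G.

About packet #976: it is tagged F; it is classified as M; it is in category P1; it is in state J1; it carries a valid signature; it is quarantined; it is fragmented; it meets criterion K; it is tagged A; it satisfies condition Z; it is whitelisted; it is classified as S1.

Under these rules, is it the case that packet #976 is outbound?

No

Forward chaining from the given facts derives: has an encrypted payload, is flagged for deep scan, has marker H, originates from an untrusted subnet, exceeds the size threshold, has attribute V, meets criterion Y1, satisfies condition L, has attribute G, is in category C.
Rules concluding "it is outbound": R15 needs "it carries flag J"; R16 needs "it arrived on a privileged port"; R29 needs "it is authenticated" — none of these are established.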